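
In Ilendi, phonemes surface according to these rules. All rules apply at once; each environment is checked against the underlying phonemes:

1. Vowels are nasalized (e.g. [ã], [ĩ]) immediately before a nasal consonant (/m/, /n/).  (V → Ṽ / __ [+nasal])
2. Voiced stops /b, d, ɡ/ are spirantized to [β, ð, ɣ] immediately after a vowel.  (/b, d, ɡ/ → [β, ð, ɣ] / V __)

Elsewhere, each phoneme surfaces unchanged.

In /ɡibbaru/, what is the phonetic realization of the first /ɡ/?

[ɡ]

/ɡ/ (word-initial): rule 2 targets it, but not immediately after a vowel → unchanged [ɡ].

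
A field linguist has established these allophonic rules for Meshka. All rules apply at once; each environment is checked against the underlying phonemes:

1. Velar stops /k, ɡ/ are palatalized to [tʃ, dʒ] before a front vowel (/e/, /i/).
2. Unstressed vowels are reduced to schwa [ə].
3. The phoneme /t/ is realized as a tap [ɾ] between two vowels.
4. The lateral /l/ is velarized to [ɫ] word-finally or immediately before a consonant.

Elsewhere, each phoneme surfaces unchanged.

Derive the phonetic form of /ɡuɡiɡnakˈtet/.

[ɡədʒəɡnəkˈtet]

/ɡ/ (word-initial) fails the environment for rule 1, so it stays [ɡ].
/u/ (between /ɡ/ and /ɡ/) occurs in an unstressed syllable → [ə] by rule 2.
/ɡ/ (between /u/ and /i/): before a front vowel, so rule 1 applies → [dʒ].
Rule 2 applies to /i/ (between /ɡ/ and /ɡ/: in an unstressed syllable) → [ə].
/ɡ/ (between /i/ and /n/) is in the target of rule 1 but the environment (before a front vowel) is not met → [ɡ].
/a/ meets the environment for rule 2 (in an unstressed syllable) → [ə].
/k/ (between /a/ and /t/): rule 1 targets it, but not before a front vowel → unchanged [k].
/t/ (between /k/ and /e/) fails the environment for rule 3, so it stays [t].
/e/ (between /t/ and /t/) fails the environment for rule 2, so it stays [e].
/t/ (word-final) fails the environment for rule 3, so it stays [t].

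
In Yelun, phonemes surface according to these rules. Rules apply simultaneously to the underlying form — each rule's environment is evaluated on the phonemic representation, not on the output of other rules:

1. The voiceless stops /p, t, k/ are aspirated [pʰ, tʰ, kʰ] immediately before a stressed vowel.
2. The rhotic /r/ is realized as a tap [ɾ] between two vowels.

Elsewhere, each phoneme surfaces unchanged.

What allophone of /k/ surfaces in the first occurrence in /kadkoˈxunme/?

[k]

/k/ — word-initial; rule 1 does not apply here → [k].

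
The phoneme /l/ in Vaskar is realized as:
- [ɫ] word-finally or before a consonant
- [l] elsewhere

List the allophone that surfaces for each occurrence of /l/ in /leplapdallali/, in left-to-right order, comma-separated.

[l], [l], [ɫ], [l], [l]

Occurrence 1 (position 1): no conditioning environment matches → elsewhere allophone [l].
Occurrence 2 (position 4): no conditioning environment matches → elsewhere allophone [l].
Occurrence 3 (position 9): word-finally or before a consonant → [ɫ].
Occurrence 4 (position 10): no conditioning environment matches → elsewhere allophone [l].
Occurrence 5 (position 12): no conditioning environment matches → elsewhere allophone [l].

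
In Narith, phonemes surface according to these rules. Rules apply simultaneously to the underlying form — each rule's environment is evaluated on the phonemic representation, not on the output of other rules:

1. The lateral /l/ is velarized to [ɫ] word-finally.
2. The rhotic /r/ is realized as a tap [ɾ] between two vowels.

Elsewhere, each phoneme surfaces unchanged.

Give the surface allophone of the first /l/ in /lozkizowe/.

[l]

/l/ — word-initial; rule 1 does not apply here → [l].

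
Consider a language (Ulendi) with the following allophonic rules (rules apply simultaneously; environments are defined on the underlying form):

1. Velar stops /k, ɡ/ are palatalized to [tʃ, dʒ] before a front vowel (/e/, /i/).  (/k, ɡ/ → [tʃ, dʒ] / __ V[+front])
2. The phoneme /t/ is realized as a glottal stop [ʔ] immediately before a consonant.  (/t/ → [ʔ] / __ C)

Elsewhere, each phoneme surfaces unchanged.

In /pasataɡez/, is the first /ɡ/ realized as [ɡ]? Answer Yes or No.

/ɡ/ — between /a/ and /e/, before a front vowel — surfaces as [dʒ] (rule 1).
The actual realization is [dʒ], not [ɡ].

No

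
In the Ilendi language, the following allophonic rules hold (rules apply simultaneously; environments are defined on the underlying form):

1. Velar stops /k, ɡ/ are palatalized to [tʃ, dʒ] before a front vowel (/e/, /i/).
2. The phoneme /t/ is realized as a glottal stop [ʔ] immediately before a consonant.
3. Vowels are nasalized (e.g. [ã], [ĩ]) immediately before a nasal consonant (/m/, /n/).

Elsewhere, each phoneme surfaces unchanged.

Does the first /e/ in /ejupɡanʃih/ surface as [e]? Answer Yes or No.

/e/ (word-initial) is in the target of rule 3 but the environment (before a nasal consonant) is not met → [e].
The actual realization is [e], which matches [e].

Yes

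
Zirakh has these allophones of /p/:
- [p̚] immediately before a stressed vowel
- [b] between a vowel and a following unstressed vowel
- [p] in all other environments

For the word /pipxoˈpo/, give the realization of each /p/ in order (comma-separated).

Occurrence 1 (position 1): no conditioning environment matches → elsewhere allophone [p].
Occurrence 2 (position 3): no conditioning environment matches → elsewhere allophone [p].
Occurrence 3 (position 6): immediately before a stressed vowel → [p̚].

[p], [p], [p̚]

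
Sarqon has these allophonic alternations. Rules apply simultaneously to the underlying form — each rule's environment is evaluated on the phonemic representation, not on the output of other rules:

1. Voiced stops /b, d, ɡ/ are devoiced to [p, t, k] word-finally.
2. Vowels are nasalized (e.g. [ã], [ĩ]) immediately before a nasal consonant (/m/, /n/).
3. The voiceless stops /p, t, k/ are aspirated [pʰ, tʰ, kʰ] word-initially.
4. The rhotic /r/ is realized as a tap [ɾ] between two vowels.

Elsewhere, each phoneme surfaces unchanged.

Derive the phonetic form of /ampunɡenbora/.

[ãmpũnɡẽnboɾa]

/a/ meets the environment for rule 2 (before a nasal consonant) → [ã].
/m/ stays [m].
/p/ (between /m/ and /u/) fails the environment for rule 3, so it stays [p].
/u/ (between /p/ and /n/) occurs before a nasal consonant → [ũ] by rule 2.
/n/ stays [n].
/ɡ/ (between /n/ and /e/) fails the environment for rule 1, so it stays [ɡ].
/e/ (between /ɡ/ and /n/) occurs before a nasal consonant → [ẽ] by rule 2.
/n/ (between /e/ and /b/) is unaffected → [n].
/b/ — between /n/ and /o/; rule 1 does not apply here → [b].
/o/ (between /b/ and /r/) is in the target of rule 2 but the environment (before a nasal consonant) is not met → [o].
/r/ (between /o/ and /a/): between two vowels, so rule 4 applies → [ɾ].
/a/ (word-final): rule 2 targets it, but not before a nasal consonant → unchanged [a].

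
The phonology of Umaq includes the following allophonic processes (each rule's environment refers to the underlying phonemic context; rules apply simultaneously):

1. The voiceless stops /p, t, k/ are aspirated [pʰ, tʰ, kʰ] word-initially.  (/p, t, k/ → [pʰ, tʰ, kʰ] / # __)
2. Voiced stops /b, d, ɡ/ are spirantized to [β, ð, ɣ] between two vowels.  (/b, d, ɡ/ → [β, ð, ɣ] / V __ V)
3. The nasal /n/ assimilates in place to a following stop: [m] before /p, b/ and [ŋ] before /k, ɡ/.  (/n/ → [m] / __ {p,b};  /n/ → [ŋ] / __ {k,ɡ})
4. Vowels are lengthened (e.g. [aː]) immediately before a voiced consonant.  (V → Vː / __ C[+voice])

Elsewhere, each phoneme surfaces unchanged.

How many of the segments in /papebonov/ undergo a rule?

Segments that undergo a rule: /p/ → [pʰ] (rule 1); /e/ → [eː] (rule 4); /b/ → [β] (rule 2); /o/ → [oː] (rule 4); /o/ → [oː] (rule 4).
All other segments surface unchanged.

5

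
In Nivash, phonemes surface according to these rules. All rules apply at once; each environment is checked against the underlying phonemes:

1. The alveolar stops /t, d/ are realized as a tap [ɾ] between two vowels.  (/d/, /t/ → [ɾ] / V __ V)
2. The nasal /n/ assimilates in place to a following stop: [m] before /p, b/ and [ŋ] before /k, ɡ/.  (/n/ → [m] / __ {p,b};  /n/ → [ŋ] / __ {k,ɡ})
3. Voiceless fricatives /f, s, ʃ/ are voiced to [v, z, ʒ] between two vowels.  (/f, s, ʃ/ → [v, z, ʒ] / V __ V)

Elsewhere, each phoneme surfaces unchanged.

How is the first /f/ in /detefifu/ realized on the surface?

/f/ meets the environment for rule 3 (between two vowels) → [v].

[v]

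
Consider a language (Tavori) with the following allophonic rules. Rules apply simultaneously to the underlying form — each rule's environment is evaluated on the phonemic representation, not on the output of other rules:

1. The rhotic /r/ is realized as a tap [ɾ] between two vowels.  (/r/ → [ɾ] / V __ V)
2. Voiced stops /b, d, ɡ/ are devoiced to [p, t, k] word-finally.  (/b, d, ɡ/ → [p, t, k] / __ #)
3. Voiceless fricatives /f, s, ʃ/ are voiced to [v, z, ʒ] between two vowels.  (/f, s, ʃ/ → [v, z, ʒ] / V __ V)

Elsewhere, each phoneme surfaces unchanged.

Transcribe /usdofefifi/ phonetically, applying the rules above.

/u/ (word-initial) is unaffected → [u].
/s/ (between /u/ and /d/) is in the target of rule 3 but the environment (between two vowels) is not met → [s].
/d/ — between /s/ and /o/; rule 2 does not apply here → [d].
/o/ stays [o].
/f/ (between /o/ and /e/) occurs between two vowels → [v] by rule 3.
/e/ (between /f/ and /f/) is unaffected → [e].
/f/ (between /e/ and /i/): between two vowels, so rule 3 applies → [v].
/i/ stays [i].
/f/ (between /i/ and /i/): between two vowels, so rule 3 applies → [v].
/i/ — not in any rule's target class → [i].

[usdovevivi]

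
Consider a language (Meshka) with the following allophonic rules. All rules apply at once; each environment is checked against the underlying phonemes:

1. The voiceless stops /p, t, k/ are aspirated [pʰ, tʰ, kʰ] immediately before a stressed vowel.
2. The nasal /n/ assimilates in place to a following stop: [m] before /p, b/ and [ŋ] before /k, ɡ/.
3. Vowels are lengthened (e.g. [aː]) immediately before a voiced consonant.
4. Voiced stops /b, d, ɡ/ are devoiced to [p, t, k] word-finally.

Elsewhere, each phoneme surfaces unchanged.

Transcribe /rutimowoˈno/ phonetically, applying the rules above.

/r/ (word-initial) is unaffected → [r].
/u/ (between /r/ and /t/): rule 3 targets it, but not before a voiced consonant → unchanged [u].
/t/ (between /u/ and /i/): rule 1 targets it, but not immediately before a stressed vowel → unchanged [t].
Rule 3 applies to /i/ (between /t/ and /m/: before a voiced consonant) → [iː].
/m/ (between /i/ and /o/): no rule targets it → [m].
/o/ meets the environment for rule 3 (before a voiced consonant) → [oː].
/w/ (between /o/ and /o/) is unaffected → [w].
Rule 3 applies to /o/ (between /w/ and /n/: before a voiced consonant) → [oː].
/n/ (between /o/ and /o/) fails the environment for rule 2, so it stays [n].
/o/ — word-final; rule 3 does not apply here → [o].

[rutiːmoːwoːˈno]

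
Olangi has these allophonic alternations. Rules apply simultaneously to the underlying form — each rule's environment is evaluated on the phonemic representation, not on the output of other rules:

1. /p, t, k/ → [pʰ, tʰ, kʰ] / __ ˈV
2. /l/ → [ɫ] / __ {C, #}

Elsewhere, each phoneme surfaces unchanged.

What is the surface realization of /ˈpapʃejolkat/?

[ˈpʰapʃejoɫkat]

/p/ (word-initial) occurs immediately before a stressed vowel → [pʰ] by rule 1.
/p/ (between /a/ and /ʃ/): rule 1 targets it, but not immediately before a stressed vowel → unchanged [p].
/l/ (between /o/ and /k/): word-finally or immediately before a consonant, so rule 2 applies → [ɫ].
/k/ (between /l/ and /a/) is in the target of rule 1 but the environment (immediately before a stressed vowel) is not met → [k].
/t/ (word-final) fails the environment for rule 1, so it stays [t].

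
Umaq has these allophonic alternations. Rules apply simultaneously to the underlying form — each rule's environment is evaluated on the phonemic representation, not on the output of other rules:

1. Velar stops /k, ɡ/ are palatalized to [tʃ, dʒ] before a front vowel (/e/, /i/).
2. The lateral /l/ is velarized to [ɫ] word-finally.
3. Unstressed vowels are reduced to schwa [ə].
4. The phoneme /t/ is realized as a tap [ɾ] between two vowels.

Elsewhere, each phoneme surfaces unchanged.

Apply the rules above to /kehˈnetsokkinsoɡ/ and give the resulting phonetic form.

[tʃəhˈnetsəktʃənsəɡ]

/k/ (word-initial) occurs before a front vowel → [tʃ] by rule 1.
/e/ — between /k/ and /h/, in an unstressed syllable — surfaces as [ə] (rule 3).
/h/ (between /e/ and /n/) is unaffected → [h].
/n/ — not in any rule's target class → [n].
/e/ (between /n/ and /t/) fails the environment for rule 3, so it stays [e].
/t/ (between /e/ and /s/) fails the environment for rule 4, so it stays [t].
/s/ stays [s].
/o/ — between /s/ and /k/, in an unstressed syllable — surfaces as [ə] (rule 3).
/k/ (between /o/ and /k/): rule 1 targets it, but not before a front vowel → unchanged [k].
/k/ meets the environment for rule 1 (before a front vowel) → [tʃ].
/i/ (between /k/ and /n/) occurs in an unstressed syllable → [ə] by rule 3.
/n/ (between /i/ and /s/): no rule targets it → [n].
/s/ stays [s].
/o/ (between /s/ and /ɡ/): in an unstressed syllable, so rule 3 applies → [ə].
/ɡ/ — word-final; rule 1 does not apply here → [ɡ].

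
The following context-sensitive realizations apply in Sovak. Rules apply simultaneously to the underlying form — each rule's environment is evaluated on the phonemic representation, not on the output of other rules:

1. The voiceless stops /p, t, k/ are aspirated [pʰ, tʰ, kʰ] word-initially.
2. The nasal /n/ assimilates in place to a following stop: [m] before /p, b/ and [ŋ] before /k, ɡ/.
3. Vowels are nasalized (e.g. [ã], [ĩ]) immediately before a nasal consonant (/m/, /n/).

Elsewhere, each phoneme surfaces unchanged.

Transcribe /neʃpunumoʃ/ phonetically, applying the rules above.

[neʃpũnũmoʃ]

/n/ (word-initial) is in the target of rule 2 but the environment (before a labial or velar stop) is not met → [n].
/e/ (between /n/ and /ʃ/) is in the target of rule 3 but the environment (before a nasal consonant) is not met → [e].
/ʃ/ (between /e/ and /p/) is unaffected → [ʃ].
/p/ (between /ʃ/ and /u/) is in the target of rule 1 but the environment (word-initially) is not met → [p].
Rule 3 applies to /u/ (between /p/ and /n/: before a nasal consonant) → [ũ].
/n/ (between /u/ and /u/) is in the target of rule 2 but the environment (before a labial or velar stop) is not met → [n].
/u/ (between /n/ and /m/) occurs before a nasal consonant → [ũ] by rule 3.
/m/ — not in any rule's target class → [m].
/o/ (between /m/ and /ʃ/) fails the environment for rule 3, so it stays [o].
/ʃ/ — not in any rule's target class → [ʃ].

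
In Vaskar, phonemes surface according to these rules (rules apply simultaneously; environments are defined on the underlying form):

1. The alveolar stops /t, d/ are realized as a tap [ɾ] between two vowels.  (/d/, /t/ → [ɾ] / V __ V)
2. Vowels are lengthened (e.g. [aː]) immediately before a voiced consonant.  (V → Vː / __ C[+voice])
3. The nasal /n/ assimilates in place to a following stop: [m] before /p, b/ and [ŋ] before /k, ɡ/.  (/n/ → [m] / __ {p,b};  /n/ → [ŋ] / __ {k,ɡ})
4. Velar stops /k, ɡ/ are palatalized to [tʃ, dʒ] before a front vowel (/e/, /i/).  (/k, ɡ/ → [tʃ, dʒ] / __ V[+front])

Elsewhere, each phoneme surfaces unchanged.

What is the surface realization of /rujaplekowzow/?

[ruːjaplekoːwzoːw]

/r/ (word-initial): no rule targets it → [r].
Rule 2 applies to /u/ (between /r/ and /j/: before a voiced consonant) → [uː].
/j/ (between /u/ and /a/): no rule targets it → [j].
/a/ (between /j/ and /p/): rule 2 targets it, but not before a voiced consonant → unchanged [a].
/p/ (between /a/ and /l/): no rule targets it → [p].
/l/ stays [l].
/e/ (between /l/ and /k/) is in the target of rule 2 but the environment (before a voiced consonant) is not met → [e].
/k/ (between /e/ and /o/) fails the environment for rule 4, so it stays [k].
/o/ (between /k/ and /w/) occurs before a voiced consonant → [oː] by rule 2.
/w/ — not in any rule's target class → [w].
/z/ stays [z].
/o/ (between /z/ and /w/): before a voiced consonant, so rule 2 applies → [oː].
/w/ stays [w].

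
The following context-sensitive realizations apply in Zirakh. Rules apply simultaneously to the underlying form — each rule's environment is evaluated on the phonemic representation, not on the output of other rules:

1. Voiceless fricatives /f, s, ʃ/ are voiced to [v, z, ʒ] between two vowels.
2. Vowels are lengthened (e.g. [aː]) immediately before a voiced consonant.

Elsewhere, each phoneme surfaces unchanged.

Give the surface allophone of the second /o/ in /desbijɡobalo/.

/o/ (word-final): rule 2 targets it, but not before a voiced consonant → unchanged [o].

[o]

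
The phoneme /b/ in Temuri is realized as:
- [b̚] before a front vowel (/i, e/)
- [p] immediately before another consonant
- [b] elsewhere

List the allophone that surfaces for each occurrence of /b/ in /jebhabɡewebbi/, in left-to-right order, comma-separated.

[p], [p], [p], [b̚]

Occurrence 1 (position 3): immediately before another consonant → [p].
Occurrence 2 (position 6): immediately before another consonant → [p].
Occurrence 3 (position 11): immediately before another consonant → [p].
Occurrence 4 (position 12): before a front vowel (/i, e/) → [b̚].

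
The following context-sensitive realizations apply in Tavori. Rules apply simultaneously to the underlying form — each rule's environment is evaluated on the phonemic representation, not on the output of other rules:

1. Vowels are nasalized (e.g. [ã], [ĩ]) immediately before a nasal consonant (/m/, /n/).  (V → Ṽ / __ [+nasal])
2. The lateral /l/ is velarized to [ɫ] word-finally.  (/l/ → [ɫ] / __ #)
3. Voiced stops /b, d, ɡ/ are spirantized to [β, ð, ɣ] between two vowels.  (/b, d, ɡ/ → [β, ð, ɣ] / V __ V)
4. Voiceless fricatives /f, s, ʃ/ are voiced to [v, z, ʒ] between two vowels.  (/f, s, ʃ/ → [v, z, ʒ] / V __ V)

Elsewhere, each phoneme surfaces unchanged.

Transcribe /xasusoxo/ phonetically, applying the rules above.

/x/ — not in any rule's target class → [x].
/a/ (between /x/ and /s/): rule 1 targets it, but not before a nasal consonant → unchanged [a].
/s/ — between /a/ and /u/, between two vowels — surfaces as [z] (rule 4).
/u/ — between /s/ and /s/; rule 1 does not apply here → [u].
/s/ meets the environment for rule 4 (between two vowels) → [z].
/o/ (between /s/ and /x/) is in the target of rule 1 but the environment (before a nasal consonant) is not met → [o].
/x/ stays [x].
/o/ (word-final) fails the environment for rule 1, so it stays [o].

[xazuzoxo]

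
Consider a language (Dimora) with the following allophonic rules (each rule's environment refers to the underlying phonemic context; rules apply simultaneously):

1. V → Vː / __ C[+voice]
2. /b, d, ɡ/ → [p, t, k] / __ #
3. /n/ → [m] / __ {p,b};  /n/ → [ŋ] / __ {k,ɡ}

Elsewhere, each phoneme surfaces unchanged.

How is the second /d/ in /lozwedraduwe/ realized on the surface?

/d/ — between /a/ and /u/; rule 2 does not apply here → [d].

[d]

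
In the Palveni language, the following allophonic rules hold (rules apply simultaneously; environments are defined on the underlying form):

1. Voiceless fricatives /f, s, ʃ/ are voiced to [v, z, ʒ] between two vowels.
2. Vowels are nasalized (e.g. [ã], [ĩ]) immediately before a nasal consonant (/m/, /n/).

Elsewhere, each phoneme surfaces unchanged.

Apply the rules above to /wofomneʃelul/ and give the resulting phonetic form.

[wovõmneʒelul]

/w/ stays [w].
/o/ (between /w/ and /f/) is in the target of rule 2 but the environment (before a nasal consonant) is not met → [o].
/f/ — between /o/ and /o/, between two vowels — surfaces as [v] (rule 1).
/o/ meets the environment for rule 2 (before a nasal consonant) → [õ].
/m/ (between /o/ and /n/): no rule targets it → [m].
/n/ (between /m/ and /e/): no rule targets it → [n].
/e/ — between /n/ and /ʃ/; rule 2 does not apply here → [e].
/ʃ/ meets the environment for rule 1 (between two vowels) → [ʒ].
/e/ (between /ʃ/ and /l/) is in the target of rule 2 but the environment (before a nasal consonant) is not met → [e].
/l/ (between /e/ and /u/) is unaffected → [l].
/u/ (between /l/ and /l/) is in the target of rule 2 but the environment (before a nasal consonant) is not met → [u].
/l/ stays [l].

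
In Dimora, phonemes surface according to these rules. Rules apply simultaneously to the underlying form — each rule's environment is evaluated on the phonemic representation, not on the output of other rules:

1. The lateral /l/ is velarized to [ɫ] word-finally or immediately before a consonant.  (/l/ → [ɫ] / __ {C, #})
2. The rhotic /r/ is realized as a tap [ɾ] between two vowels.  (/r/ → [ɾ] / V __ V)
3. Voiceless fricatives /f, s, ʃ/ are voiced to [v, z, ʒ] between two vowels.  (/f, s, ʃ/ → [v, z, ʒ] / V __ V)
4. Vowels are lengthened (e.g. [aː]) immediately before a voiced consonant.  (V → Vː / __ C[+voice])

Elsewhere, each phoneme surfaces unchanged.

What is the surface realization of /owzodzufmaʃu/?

Rule 4 applies to /o/ (word-initial: before a voiced consonant) → [oː].
/w/ (between /o/ and /z/) is unaffected → [w].
/z/ — not in any rule's target class → [z].
/o/ meets the environment for rule 4 (before a voiced consonant) → [oː].
/d/ stays [d].
/z/ (between /d/ and /u/) is unaffected → [z].
/u/ — between /z/ and /f/; rule 4 does not apply here → [u].
/f/ (between /u/ and /m/) is in the target of rule 3 but the environment (between two vowels) is not met → [f].
/m/ (between /f/ and /a/) is unaffected → [m].
/a/ (between /m/ and /ʃ/) is in the target of rule 4 but the environment (before a voiced consonant) is not met → [a].
/ʃ/ (between /a/ and /u/): between two vowels, so rule 3 applies → [ʒ].
/u/ (word-final) is in the target of rule 4 but the environment (before a voiced consonant) is not met → [u].

[oːwzoːdzufmaʒu]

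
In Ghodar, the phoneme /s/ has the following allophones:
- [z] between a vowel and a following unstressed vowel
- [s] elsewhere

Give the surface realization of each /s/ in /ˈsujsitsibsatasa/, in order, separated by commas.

Occurrence 1 (position 1): no conditioning environment matches → elsewhere allophone [s].
Occurrence 2 (position 4): no conditioning environment matches → elsewhere allophone [s].
Occurrence 3 (position 7): no conditioning environment matches → elsewhere allophone [s].
Occurrence 4 (position 10): no conditioning environment matches → elsewhere allophone [s].
Occurrence 5 (position 14): between a vowel and a following unstressed vowel → [z].

[s], [s], [s], [s], [z]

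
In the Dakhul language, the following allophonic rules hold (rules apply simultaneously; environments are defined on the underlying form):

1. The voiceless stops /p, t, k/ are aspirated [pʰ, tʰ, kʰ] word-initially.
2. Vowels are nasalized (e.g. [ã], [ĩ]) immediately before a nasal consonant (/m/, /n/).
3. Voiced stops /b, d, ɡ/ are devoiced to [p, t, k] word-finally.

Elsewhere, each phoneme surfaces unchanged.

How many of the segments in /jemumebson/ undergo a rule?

Segments that undergo a rule: /e/ → [ẽ] (rule 2); /u/ → [ũ] (rule 2); /o/ → [õ] (rule 2).
All other segments surface unchanged.

3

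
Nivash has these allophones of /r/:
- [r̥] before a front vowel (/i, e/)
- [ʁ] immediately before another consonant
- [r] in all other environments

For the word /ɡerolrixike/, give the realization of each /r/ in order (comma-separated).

Occurrence 1 (position 3): no conditioning environment matches → elsewhere allophone [r].
Occurrence 2 (position 6): before a front vowel (/i, e/) → [r̥].

[r], [r̥]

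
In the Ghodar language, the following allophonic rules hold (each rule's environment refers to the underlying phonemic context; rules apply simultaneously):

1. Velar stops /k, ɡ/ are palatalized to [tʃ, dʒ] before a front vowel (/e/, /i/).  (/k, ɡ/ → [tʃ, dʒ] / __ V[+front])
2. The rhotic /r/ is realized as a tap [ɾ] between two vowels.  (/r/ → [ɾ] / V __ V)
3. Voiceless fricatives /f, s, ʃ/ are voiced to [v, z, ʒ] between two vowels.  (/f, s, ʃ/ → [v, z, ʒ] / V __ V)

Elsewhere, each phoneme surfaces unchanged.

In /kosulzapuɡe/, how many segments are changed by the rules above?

2

Segments that undergo a rule: /s/ → [z] (rule 3); /ɡ/ → [dʒ] (rule 1).
All other segments surface unchanged.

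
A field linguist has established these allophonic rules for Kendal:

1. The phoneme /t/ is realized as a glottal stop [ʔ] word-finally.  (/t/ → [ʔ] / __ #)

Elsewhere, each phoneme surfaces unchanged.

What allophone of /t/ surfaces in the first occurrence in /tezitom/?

/t/ — word-initial; rule 1 does not apply here → [t].

[t]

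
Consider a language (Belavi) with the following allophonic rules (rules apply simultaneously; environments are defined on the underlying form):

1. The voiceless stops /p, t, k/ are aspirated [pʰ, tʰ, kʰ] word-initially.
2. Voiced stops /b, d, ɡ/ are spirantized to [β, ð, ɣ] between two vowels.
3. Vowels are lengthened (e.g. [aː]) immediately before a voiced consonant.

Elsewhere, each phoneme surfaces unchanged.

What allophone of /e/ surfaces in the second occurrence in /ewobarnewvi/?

/e/ (between /n/ and /w/) occurs before a voiced consonant → [eː] by rule 3.

[eː]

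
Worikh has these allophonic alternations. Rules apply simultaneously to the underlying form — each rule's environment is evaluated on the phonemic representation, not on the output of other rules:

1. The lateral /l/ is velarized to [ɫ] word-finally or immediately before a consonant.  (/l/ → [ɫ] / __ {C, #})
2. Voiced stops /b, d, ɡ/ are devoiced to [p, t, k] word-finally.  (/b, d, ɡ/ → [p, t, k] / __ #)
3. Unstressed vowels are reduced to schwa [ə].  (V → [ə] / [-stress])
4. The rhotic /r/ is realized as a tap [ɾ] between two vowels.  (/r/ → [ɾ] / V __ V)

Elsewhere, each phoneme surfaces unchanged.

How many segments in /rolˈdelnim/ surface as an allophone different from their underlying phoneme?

4

Segments that undergo a rule: /o/ → [ə] (rule 3); /l/ → [ɫ] (rule 1); /l/ → [ɫ] (rule 1); /i/ → [ə] (rule 3).
All other segments surface unchanged.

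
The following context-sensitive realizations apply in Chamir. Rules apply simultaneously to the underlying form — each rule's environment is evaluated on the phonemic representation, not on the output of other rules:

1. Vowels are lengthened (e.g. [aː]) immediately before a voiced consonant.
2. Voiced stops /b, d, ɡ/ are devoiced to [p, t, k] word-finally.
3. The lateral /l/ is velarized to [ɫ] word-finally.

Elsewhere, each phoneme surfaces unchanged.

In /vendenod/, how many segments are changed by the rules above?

Segments that undergo a rule: /e/ → [eː] (rule 1); /e/ → [eː] (rule 1); /o/ → [oː] (rule 1); /d/ → [t] (rule 2).
All other segments surface unchanged.

4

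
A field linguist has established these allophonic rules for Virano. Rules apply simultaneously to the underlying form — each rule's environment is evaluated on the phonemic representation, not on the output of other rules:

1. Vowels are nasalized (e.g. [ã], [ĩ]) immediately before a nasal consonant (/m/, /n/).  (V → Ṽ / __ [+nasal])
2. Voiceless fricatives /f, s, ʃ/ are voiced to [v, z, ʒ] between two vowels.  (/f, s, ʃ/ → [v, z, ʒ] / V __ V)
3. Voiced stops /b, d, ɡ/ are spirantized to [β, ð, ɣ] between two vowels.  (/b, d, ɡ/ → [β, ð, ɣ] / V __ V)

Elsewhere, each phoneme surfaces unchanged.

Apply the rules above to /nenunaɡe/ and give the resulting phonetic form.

[nẽnũnaɣe]

/n/ — not in any rule's target class → [n].
/e/ (between /n/ and /n/) occurs before a nasal consonant → [ẽ] by rule 1.
/n/ (between /e/ and /u/) is unaffected → [n].
Rule 1 applies to /u/ (between /n/ and /n/: before a nasal consonant) → [ũ].
/n/ — not in any rule's target class → [n].
/a/ (between /n/ and /ɡ/) is in the target of rule 1 but the environment (before a nasal consonant) is not met → [a].
Rule 3 applies to /ɡ/ (between /a/ and /e/: between two vowels) → [ɣ].
/e/ (word-final) fails the environment for rule 1, so it stays [e].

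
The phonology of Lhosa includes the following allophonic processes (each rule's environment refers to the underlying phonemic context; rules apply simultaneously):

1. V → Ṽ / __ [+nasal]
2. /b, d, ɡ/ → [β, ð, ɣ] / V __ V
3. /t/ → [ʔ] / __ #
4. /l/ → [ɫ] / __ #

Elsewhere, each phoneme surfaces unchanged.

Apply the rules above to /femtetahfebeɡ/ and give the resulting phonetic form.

/f/ (word-initial) is unaffected → [f].
/e/ — between /f/ and /m/, before a nasal consonant — surfaces as [ẽ] (rule 1).
/m/ (between /e/ and /t/): no rule targets it → [m].
/t/ (between /m/ and /e/) fails the environment for rule 3, so it stays [t].
/e/ — between /t/ and /t/; rule 1 does not apply here → [e].
/t/ (between /e/ and /a/) is in the target of rule 3 but the environment (word-finally) is not met → [t].
/a/ (between /t/ and /h/): rule 1 targets it, but not before a nasal consonant → unchanged [a].
/h/ — not in any rule's target class → [h].
/f/ (between /h/ and /e/): no rule targets it → [f].
/e/ (between /f/ and /b/) is in the target of rule 1 but the environment (before a nasal consonant) is not met → [e].
/b/ meets the environment for rule 2 (between two vowels) → [β].
/e/ — between /b/ and /ɡ/; rule 1 does not apply here → [e].
/ɡ/ (word-final) is in the target of rule 2 but the environment (between two vowels) is not met → [ɡ].

[fẽmtetahfeβeɡ]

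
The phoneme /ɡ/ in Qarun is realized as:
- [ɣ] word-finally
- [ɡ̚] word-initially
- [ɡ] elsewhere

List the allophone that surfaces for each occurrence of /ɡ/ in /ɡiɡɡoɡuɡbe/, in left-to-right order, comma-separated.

[ɡ̚], [ɡ], [ɡ], [ɡ], [ɡ]

Occurrence 1 (position 1): word-initially → [ɡ̚].
Occurrence 2 (position 3): no conditioning environment matches → elsewhere allophone [ɡ].
Occurrence 3 (position 4): no conditioning environment matches → elsewhere allophone [ɡ].
Occurrence 4 (position 6): no conditioning environment matches → elsewhere allophone [ɡ].
Occurrence 5 (position 8): no conditioning environment matches → elsewhere allophone [ɡ].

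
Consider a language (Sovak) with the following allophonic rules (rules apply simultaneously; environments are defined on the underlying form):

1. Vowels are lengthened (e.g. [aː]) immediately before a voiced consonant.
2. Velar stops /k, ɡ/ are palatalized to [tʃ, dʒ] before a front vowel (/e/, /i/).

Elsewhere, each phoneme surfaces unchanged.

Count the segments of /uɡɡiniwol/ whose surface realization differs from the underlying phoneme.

Segments that undergo a rule: /u/ → [uː] (rule 1); /ɡ/ → [dʒ] (rule 2); /i/ → [iː] (rule 1); /i/ → [iː] (rule 1); /o/ → [oː] (rule 1).
All other segments surface unchanged.

5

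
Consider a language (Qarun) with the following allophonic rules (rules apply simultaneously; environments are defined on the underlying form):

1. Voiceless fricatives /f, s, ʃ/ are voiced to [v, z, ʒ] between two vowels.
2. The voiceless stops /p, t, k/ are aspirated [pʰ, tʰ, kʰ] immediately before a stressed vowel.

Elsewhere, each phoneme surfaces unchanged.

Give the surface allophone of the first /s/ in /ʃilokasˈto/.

[s]

/s/ (between /a/ and /t/) fails the environment for rule 1, so it stays [s].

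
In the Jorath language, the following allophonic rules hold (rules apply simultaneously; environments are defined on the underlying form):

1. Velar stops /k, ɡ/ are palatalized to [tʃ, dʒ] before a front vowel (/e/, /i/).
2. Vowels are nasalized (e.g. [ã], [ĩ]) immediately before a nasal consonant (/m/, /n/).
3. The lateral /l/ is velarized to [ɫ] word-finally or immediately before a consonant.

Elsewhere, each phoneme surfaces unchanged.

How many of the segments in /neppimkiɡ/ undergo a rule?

Segments that undergo a rule: /i/ → [ĩ] (rule 2); /k/ → [tʃ] (rule 1).
All other segments surface unchanged.

2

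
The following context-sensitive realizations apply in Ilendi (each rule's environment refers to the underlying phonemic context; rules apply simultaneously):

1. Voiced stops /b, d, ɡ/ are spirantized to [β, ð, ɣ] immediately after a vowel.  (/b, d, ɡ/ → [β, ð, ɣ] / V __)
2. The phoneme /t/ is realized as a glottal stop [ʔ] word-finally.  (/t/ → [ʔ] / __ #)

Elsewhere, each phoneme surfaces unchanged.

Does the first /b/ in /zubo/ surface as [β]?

Yes

/b/ (between /u/ and /o/): immediately after a vowel, so rule 1 applies → [β].
The actual realization is [β], which matches [β].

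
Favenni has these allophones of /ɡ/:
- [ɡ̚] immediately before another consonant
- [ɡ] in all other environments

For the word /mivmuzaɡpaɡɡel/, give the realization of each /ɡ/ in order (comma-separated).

Occurrence 1 (position 8): immediately before another consonant → [ɡ̚].
Occurrence 2 (position 11): immediately before another consonant → [ɡ̚].
Occurrence 3 (position 12): no conditioning environment matches → elsewhere allophone [ɡ].

[ɡ̚], [ɡ̚], [ɡ]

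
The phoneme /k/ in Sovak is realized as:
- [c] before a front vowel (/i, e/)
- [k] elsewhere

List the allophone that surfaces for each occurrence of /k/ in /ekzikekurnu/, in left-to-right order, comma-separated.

Occurrence 1 (position 2): no conditioning environment matches → elsewhere allophone [k].
Occurrence 2 (position 5): before a front vowel → [c].
Occurrence 3 (position 7): no conditioning environment matches → elsewhere allophone [k].

[k], [c], [k]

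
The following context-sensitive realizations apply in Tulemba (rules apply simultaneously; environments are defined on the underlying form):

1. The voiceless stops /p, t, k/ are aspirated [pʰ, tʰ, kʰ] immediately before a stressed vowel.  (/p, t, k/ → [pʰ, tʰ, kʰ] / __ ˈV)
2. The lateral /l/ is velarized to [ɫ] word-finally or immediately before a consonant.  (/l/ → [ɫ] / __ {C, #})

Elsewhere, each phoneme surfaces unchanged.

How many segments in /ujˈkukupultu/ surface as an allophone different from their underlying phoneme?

2

Segments that undergo a rule: /k/ → [kʰ] (rule 1); /l/ → [ɫ] (rule 2).
All other segments surface unchanged.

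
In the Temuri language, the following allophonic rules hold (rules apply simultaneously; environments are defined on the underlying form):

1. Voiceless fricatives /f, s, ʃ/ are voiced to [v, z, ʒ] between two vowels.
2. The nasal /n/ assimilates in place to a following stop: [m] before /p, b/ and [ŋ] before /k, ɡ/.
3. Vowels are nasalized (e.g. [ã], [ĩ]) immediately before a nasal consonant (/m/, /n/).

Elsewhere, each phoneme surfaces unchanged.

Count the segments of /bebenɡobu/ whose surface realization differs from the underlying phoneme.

2

Segments that undergo a rule: /e/ → [ẽ] (rule 3); /n/ → [ŋ] (rule 2).
All other segments surface unchanged.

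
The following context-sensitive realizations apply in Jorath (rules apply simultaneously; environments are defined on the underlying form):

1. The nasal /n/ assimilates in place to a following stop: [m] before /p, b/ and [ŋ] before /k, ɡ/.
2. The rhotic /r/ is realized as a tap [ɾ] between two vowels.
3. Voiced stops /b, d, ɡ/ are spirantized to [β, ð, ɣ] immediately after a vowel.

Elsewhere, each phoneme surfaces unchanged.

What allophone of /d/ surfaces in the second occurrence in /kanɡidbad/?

/d/ (word-final) occurs immediately after a vowel → [ð] by rule 3.

[ð]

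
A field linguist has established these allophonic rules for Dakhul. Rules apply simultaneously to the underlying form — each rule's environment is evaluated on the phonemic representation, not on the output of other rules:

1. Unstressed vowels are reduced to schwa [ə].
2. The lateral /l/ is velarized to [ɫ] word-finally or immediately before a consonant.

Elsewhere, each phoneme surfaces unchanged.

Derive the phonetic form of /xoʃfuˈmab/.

[xəʃfəˈmab]

/x/ (word-initial): no rule targets it → [x].
/o/ (between /x/ and /ʃ/) occurs in an unstressed syllable → [ə] by rule 1.
/ʃ/ — not in any rule's target class → [ʃ].
/f/ — not in any rule's target class → [f].
Rule 1 applies to /u/ (between /f/ and /m/: in an unstressed syllable) → [ə].
/m/ — not in any rule's target class → [m].
/a/ (between /m/ and /b/) is in the target of rule 1 but the environment (in an unstressed syllable) is not met → [a].
/b/ (word-final): no rule targets it → [b].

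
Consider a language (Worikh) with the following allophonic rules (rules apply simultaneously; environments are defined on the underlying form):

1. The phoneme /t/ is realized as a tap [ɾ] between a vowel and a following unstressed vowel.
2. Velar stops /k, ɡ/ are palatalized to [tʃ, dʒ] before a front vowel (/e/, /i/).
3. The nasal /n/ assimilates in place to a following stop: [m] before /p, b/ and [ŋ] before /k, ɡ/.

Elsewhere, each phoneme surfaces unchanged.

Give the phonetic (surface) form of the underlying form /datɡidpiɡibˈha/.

[datdʒidpidʒibˈha]

/t/ (between /a/ and /ɡ/) fails the environment for rule 1, so it stays [t].
Rule 2 applies to /ɡ/ (between /t/ and /i/: before a front vowel) → [dʒ].
Rule 2 applies to /ɡ/ (between /i/ and /i/: before a front vowel) → [dʒ].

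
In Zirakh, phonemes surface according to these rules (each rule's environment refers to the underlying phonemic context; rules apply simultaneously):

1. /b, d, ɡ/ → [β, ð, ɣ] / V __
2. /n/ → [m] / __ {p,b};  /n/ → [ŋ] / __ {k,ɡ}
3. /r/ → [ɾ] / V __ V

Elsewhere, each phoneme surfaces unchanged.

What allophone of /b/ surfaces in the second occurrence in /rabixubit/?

Rule 1 applies to /b/ (between /u/ and /i/: immediately after a vowel) → [β].

[β]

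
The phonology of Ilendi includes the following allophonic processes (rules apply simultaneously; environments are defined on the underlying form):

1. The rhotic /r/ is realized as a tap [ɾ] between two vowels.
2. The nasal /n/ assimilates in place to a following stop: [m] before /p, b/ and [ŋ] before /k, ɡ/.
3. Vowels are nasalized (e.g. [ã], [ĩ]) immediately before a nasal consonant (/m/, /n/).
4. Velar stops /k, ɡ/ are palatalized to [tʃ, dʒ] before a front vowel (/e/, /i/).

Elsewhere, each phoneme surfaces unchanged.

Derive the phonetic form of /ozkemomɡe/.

[oztʃẽmõmdʒe]

/o/ (word-initial) fails the environment for rule 3, so it stays [o].
/z/ — not in any rule's target class → [z].
/k/ (between /z/ and /e/) occurs before a front vowel → [tʃ] by rule 4.
/e/ (between /k/ and /m/): before a nasal consonant, so rule 3 applies → [ẽ].
/m/ (between /e/ and /o/) is unaffected → [m].
/o/ (between /m/ and /m/) occurs before a nasal consonant → [õ] by rule 3.
/m/ stays [m].
Rule 4 applies to /ɡ/ (between /m/ and /e/: before a front vowel) → [dʒ].
/e/ (word-final) fails the environment for rule 3, so it stays [e].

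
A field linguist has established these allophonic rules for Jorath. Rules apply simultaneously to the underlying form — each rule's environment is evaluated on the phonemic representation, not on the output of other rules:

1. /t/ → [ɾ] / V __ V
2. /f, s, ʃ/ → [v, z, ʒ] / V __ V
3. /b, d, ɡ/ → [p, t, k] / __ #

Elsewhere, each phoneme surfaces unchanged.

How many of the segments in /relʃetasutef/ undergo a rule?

3

Segments that undergo a rule: /t/ → [ɾ] (rule 1); /s/ → [z] (rule 2); /t/ → [ɾ] (rule 1).
All other segments surface unchanged.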